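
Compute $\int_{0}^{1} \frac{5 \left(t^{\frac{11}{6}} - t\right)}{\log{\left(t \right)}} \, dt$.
$- \log{\left(\frac{248832}{1419857} \right)}$

Introduce a parameter $a$ in the exponent: let $I(a) = \int_{0}^{1} \frac{5 \left(t^{\frac{11}{6}} - t^{a}\right)}{\log{\left(t \right)}} \, dt$.

Since $\dfrac{\partial}{\partial a}\,t^{a} = t^{a} \ln t$, the $\ln t$ in the denominator cancels and
$$\frac{dI}{da} = \int_{0}^{1} -5 t^{a} \, dt = -5 \left[\frac{t^{a+1}}{a+1}\right]_0^1 = - \frac{5}{a + 1}.$$

Integrating with respect to $a$ gives $I(a) = - \log{\left(\frac{7776 \left(a + 1\right)^{5}}{1419857} \right)} + C$.

At $a = \frac{11}{6}$ the integrand is identically $0$, so $I(\frac{11}{6}) = 0$. The closed form gives $0$, hence $C = 0$.

Setting $a = 1$:
$$I = - \log{\left(\frac{248832}{1419857} \right)}.$$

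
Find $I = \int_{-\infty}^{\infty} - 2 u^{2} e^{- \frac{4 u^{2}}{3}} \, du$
$- \frac{3 \sqrt{3} \sqrt{\pi}}{8}$

Consider the simpler parametrised integral
$$J(a) = \int_{-\infty}^{\infty} - 2 e^{- a u^{2}} \, du = - \frac{2 \sqrt{\pi}}{\sqrt{a}}.$$

Differentiating under the integral sign brings down a factor of $(-u^2)$:
$$\frac{dJ}{da} = \int_{-\infty}^{\infty} 2 u^{2} e^{- a u^{2}} \, du = \frac{\sqrt{\pi}}{a^{\frac{3}{2}}}.$$

The integral on the left is $-I$, so $I = - \frac{\sqrt{\pi}}{a^{\frac{3}{2}}}$.

Setting $a = \frac{4}{3}$:
$$I = - \frac{3 \sqrt{3} \sqrt{\pi}}{8}.$$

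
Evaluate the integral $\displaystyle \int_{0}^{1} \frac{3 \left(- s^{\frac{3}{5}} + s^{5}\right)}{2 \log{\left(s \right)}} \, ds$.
$\log{\left(\frac{15 \sqrt{15}}{8} \right)}$

Replace the exponent $\frac{3}{5}$ by a parameter $a$: let $I(a) = \int_{0}^{1} \frac{3 \left(s^{5} - s^{a}\right)}{2 \log{\left(s \right)}} \, ds$.

Since $\dfrac{\partial}{\partial a}\,s^{a} = s^{a} \ln s$, the $\ln s$ in the denominator cancels and
$$\frac{dI}{da} = \int_{0}^{1} - \frac{3}{2} s^{a} \, ds = - \frac{3}{2} \left[\frac{s^{a+1}}{a+1}\right]_0^1 = - \frac{3}{2 a + 2}.$$

Integrating with respect to $a$ gives $I(a) = - \frac{3 \log{\left(a + 1 \right)}}{2} + \frac{3 \log{\left(6 \right)}}{2} + C$.

At $a = 5$ the integrand is identically $0$, so $I(5) = 0$. The closed form gives $0$, hence $C = 0$.

Setting $a = \frac{3}{5}$:
$$I = \log{\left(\frac{15 \sqrt{15}}{8} \right)}.$$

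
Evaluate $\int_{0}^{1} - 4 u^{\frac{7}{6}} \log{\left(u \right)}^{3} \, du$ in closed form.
$\frac{31104}{28561}$

Start from the elementary integral
$$J(a) = \int_{0}^{1} - 4 u^{a} \, du = - \frac{4}{a + 1}.$$

Differentiating under the integral sign brings down a factor of $\ln u$:
$$\frac{dJ}{da} = \int_{0}^{1} - 4 u^{a} \log{\left(u \right)} \, du = \frac{4}{\left(a + 1\right)^{2}}.$$

Repeating $3$ times in total — each differentiation brings down another $\ln u$ — gives
$$\frac{d^{3}J}{da^{3}} = \int_{0}^{1} - 4 u^{a} \log{\left(u \right)}^{3} \, du = \frac{24}{\left(a + 1\right)^{4}},$$
and the integrand here is exactly the target integrand, so $I = \frac{24}{\left(a + 1\right)^{4}}$.

Setting $a = \frac{7}{6}$:
$$I = \frac{31104}{28561}.$$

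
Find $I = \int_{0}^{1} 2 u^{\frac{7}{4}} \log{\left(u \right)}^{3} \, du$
$- \frac{3072}{14641}$

Begin with the known integral
$$J(a) = \int_{0}^{1} 2 u^{a} \, du = \frac{2}{a + 1}.$$

Differentiating under the integral sign brings down a factor of $\ln u$:
$$\frac{dJ}{da} = \int_{0}^{1} 2 u^{a} \log{\left(u \right)} \, du = - \frac{2}{\left(a + 1\right)^{2}}.$$

Repeating $3$ times in total — each differentiation brings down another $\ln u$ — gives
$$\frac{d^{3}J}{da^{3}} = \int_{0}^{1} 2 u^{a} \log{\left(u \right)}^{3} \, du = - \frac{12}{\left(a + 1\right)^{4}},$$
and the integrand here is exactly the target integrand, so $I = - \frac{12}{\left(a + 1\right)^{4}}$.

Setting $a = \frac{7}{4}$:
$$I = - \frac{3072}{14641}.$$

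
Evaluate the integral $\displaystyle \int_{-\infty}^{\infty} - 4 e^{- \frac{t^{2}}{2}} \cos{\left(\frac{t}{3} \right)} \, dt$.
$- \frac{4 \sqrt{2} \sqrt{\pi}}{e^{\frac{1}{18}}}$

Define $I(b) = \int_{-\infty}^{\infty} - 4 e^{- \frac{t^{2}}{2}} \cos{\left(b t \right)} \, dt$.

Differentiating under the integral sign,
$$I'(b) = \int_{-\infty}^{\infty} 4 t e^{- \frac{t^{2}}{2}} \sin{\left(b t \right)} \, dt.$$

Integrate $\int_{-\infty}^{\infty} t \sin(b t)\, e^{- \frac{t^{2}}{2}}\, dt$ by parts with $u = \sin(b t)$ and $dv = t\, e^{- \frac{t^{2}}{2}}\, dt$, giving $v = - e^{- \frac{t^{2}}{2}}$. The boundary term vanishes and
$$\int_{-\infty}^{\infty} t \sin(b t)\, e^{- \frac{t^{2}}{2}}\, dt = b \int_{-\infty}^{\infty} \cos(b t)\, e^{- \frac{t^{2}}{2}}\, dt,$$
so $I'(b) = - b\, I(b)$.

This is a separable first-order ODE; solving with the initial condition $I(0) = \int_{-\infty}^{\infty} - 4 e^{- \frac{t^{2}}{2}}\,dt = - 4 \sqrt{2} \sqrt{\pi}$ gives
$$I(b) = - 4 \sqrt{2} \sqrt{\pi} e^{- \frac{b^{2}}{2}}.$$

Setting $b = \frac{1}{3}$:
$$I = - \frac{4 \sqrt{2} \sqrt{\pi}}{e^{\frac{1}{18}}}.$$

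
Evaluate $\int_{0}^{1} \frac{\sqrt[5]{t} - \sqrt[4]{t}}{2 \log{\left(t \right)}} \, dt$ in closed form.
$\log{\left(\frac{2 \sqrt{6}}{5} \right)}$

Consider the one-parameter family: let $I(a) = \int_{0}^{1} \frac{\sqrt[5]{t} - t^{a}}{2 \log{\left(t \right)}} \, dt$.

Since $\dfrac{\partial}{\partial a}\,t^{a} = t^{a} \ln t$, the $\ln t$ in the denominator cancels and
$$\frac{dI}{da} = \int_{0}^{1} - \frac{1}{2} t^{a} \, dt = - \frac{1}{2} \left[\frac{t^{a+1}}{a+1}\right]_0^1 = - \frac{1}{2 a + 2}.$$

Integrating with respect to $a$ gives $I(a) = - \frac{\log{\left(a + 1 \right)}}{2} - \frac{\log{\left(5 \right)}}{2} + \frac{\log{\left(6 \right)}}{2} + C$.

At $a = \frac{1}{5}$ the integrand is identically $0$, so $I(\frac{1}{5}) = 0$. The closed form gives $0$, hence $C = 0$.

Setting $a = \frac{1}{4}$:
$$I = \log{\left(\frac{2 \sqrt{6}}{5} \right)}.$$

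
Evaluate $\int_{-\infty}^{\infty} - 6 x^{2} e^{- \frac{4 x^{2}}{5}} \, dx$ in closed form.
$- \frac{15 \sqrt{5} \sqrt{\pi}}{8}$

Consider the simpler parametrised integral
$$J(a) = \int_{-\infty}^{\infty} - 6 e^{- a x^{2}} \, dx = - \frac{6 \sqrt{\pi}}{\sqrt{a}}.$$

Differentiating under the integral sign brings down a factor of $(-x^2)$:
$$\frac{dJ}{da} = \int_{-\infty}^{\infty} 6 x^{2} e^{- a x^{2}} \, dx = \frac{3 \sqrt{\pi}}{a^{\frac{3}{2}}}.$$

The integral on the left is $-I$, so $I = - \frac{3 \sqrt{\pi}}{a^{\frac{3}{2}}}$.

Setting $a = \frac{4}{5}$:
$$I = - \frac{15 \sqrt{5} \sqrt{\pi}}{8}.$$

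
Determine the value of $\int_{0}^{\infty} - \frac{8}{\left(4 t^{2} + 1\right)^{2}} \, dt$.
$- \pi$

Begin with the known result
$$J(a) = \int_{0}^{\infty} - \frac{1}{2 \left(a^{2} + t^{2}\right)} \, dt = - \frac{\pi}{4 a}.$$

Differentiating under the integral sign with respect to $a$,
$$\frac{dJ}{da} = \int_{0}^{\infty} \frac{a}{\left(a^{2} + t^{2}\right)^{2}} \, dt = \frac{\pi}{4 a^{2}},$$
so $\int_{0}^{\infty} - \frac{1}{2 \left(a^{2} + t^{2}\right)^{2}} \, dt = - \frac{\pi}{8 a^{3}}$.

Setting $a = \frac{1}{2}$:
$$I = - \pi.$$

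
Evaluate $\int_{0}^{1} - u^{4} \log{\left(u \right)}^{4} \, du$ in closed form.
$- \frac{24}{3125}$

Start from the elementary integral
$$J(a) = \int_{0}^{1} - u^{a} \, du = - \frac{1}{a + 1}.$$

Differentiating under the integral sign brings down a factor of $\ln u$:
$$\frac{dJ}{da} = \int_{0}^{1} - u^{a} \log{\left(u \right)} \, du = \frac{1}{\left(a + 1\right)^{2}}.$$

Repeating $4$ times in total — each differentiation brings down another $\ln u$ — gives
$$\frac{d^{4}J}{da^{4}} = \int_{0}^{1} - u^{a} \log{\left(u \right)}^{4} \, du = - \frac{24}{\left(a + 1\right)^{5}},$$
and the integrand here is exactly the target integrand, so $I = - \frac{24}{\left(a + 1\right)^{5}}$.

Setting $a = 4$:
$$I = - \frac{24}{3125}.$$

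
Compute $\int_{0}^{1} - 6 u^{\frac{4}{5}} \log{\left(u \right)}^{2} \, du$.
$- \frac{500}{243}$

Consider the simpler parametrised integral
$$J(a) = \int_{0}^{1} - 6 u^{a} \, du = - \frac{6}{a + 1}.$$

Differentiating under the integral sign brings down a factor of $\ln u$:
$$\frac{dJ}{da} = \int_{0}^{1} - 6 u^{a} \log{\left(u \right)} \, du = \frac{6}{\left(a + 1\right)^{2}}.$$

Repeating twice in total — each differentiation brings down another $\ln u$ — gives
$$\frac{d^{2}J}{da^{2}} = \int_{0}^{1} - 6 u^{a} \log{\left(u \right)}^{2} \, du = - \frac{12}{\left(a + 1\right)^{3}},$$
and the integrand here is exactly the target integrand, so $I = - \frac{12}{\left(a + 1\right)^{3}}$.

Setting $a = \frac{4}{5}$:
$$I = - \frac{500}{243}.$$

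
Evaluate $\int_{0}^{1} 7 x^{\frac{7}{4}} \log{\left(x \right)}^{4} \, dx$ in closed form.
$\frac{172032}{161051}$

Start from the elementary integral
$$J(a) = \int_{0}^{1} 7 x^{a} \, dx = \frac{7}{a + 1}.$$

Differentiating under the integral sign brings down a factor of $\ln x$:
$$\frac{dJ}{da} = \int_{0}^{1} 7 x^{a} \log{\left(x \right)} \, dx = - \frac{7}{\left(a + 1\right)^{2}}.$$

Repeating $4$ times in total — each differentiation brings down another $\ln x$ — gives
$$\frac{d^{4}J}{da^{4}} = \int_{0}^{1} 7 x^{a} \log{\left(x \right)}^{4} \, dx = \frac{168}{\left(a + 1\right)^{5}},$$
and the integrand here is exactly the target integrand, so $I = \frac{168}{\left(a + 1\right)^{5}}$.

Setting $a = \frac{7}{4}$:
$$I = \frac{172032}{161051}.$$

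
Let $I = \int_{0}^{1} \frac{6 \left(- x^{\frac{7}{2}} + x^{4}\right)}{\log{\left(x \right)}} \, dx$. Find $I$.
$\log{\left(\frac{1000000}{531441} \right)}$

Replace the exponent $\frac{7}{2}$ by a parameter $a$: let $I(a) = \int_{0}^{1} \frac{6 \left(x^{4} - x^{a}\right)}{\log{\left(x \right)}} \, dx$.

Since $\dfrac{\partial}{\partial a}\,x^{a} = x^{a} \ln x$, the $\ln x$ in the denominator cancels and
$$\frac{dI}{da} = \int_{0}^{1} -6 x^{a} \, dx = -6 \left[\frac{x^{a+1}}{a+1}\right]_0^1 = - \frac{6}{a + 1}.$$

Integrating with respect to $a$ gives $I(a) = \log{\left(\frac{15625}{\left(a + 1\right)^{6}} \right)} + C$.

At $a = 4$ the integrand is identically $0$, so $I(4) = 0$. The closed form gives $0$, hence $C = 0$.

Setting $a = \frac{7}{2}$:
$$I = \log{\left(\frac{1000000}{531441} \right)}.$$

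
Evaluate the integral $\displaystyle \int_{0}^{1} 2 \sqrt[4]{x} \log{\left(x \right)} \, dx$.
$- \frac{32}{25}$

Consider the simpler parametrised integral
$$J(a) = \int_{0}^{1} 2 x^{a} \, dx = \frac{2}{a + 1}.$$

Differentiating under the integral sign brings down a factor of $\ln x$:
$$\frac{dJ}{da} = \int_{0}^{1} 2 x^{a} \log{\left(x \right)} \, dx = - \frac{2}{\left(a + 1\right)^{2}}.$$

The integral on the left is $I$, so $I = - \frac{2}{\left(a + 1\right)^{2}}$.

Setting $a = \frac{1}{4}$:
$$I = - \frac{32}{25}.$$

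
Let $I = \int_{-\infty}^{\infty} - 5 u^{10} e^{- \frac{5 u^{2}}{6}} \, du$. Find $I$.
$- \frac{45927 \sqrt{30} \sqrt{\pi}}{625}$

Start from the elementary integral
$$J(a) = \int_{-\infty}^{\infty} - 5 e^{- a u^{2}} \, du = - \frac{5 \sqrt{\pi}}{\sqrt{a}}.$$

Differentiating under the integral sign brings down a factor of $(-u^2)$:
$$\frac{dJ}{da} = \int_{-\infty}^{\infty} 5 u^{2} e^{- a u^{2}} \, du = \frac{5 \sqrt{\pi}}{2 a^{\frac{3}{2}}}.$$

Repeating $5$ times in total — each differentiation brings down another $(-u^2)$ — gives
$$\frac{d^{5}J}{da^{5}} = \int_{-\infty}^{\infty} 5 u^{10} e^{- a u^{2}} \, du = \frac{4725 \sqrt{\pi}}{32 a^{\frac{11}{2}}},$$
and the integrand here is $(-1)^{5}$ times the target integrand, so $I = (-1)^{5}\,\frac{d^{5}J}{da^{5}} = - \frac{4725 \sqrt{\pi}}{32 a^{\frac{11}{2}}}$.

Setting $a = \frac{5}{6}$:
$$I = - \frac{45927 \sqrt{30} \sqrt{\pi}}{625}.$$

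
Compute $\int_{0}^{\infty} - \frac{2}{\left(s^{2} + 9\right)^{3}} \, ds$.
$- \frac{\pi}{648}$

Recall the elementary integral
$$J(a) = \int_{0}^{\infty} - \frac{2}{a^{2} + s^{2}} \, ds = - \frac{\pi}{a}.$$

Differentiating under the integral sign with respect to $a$,
$$\frac{dJ}{da} = \int_{0}^{\infty} \frac{4 a}{\left(a^{2} + s^{2}\right)^{2}} \, ds = \frac{\pi}{a^{2}},$$
so $\int_{0}^{\infty} - \frac{2}{\left(a^{2} + s^{2}\right)^{2}} \, ds = - \frac{\pi}{2 a^{3}}$.

Repeating — each differentiation of $1/(s^2+a^2)^j$ produces $-2ja/(s^2+a^2)^{j+1}$ — and dividing through by $-2ja$ at each step yields, after $2$ differentiations in total,
$$\int_{0}^{\infty} - \frac{2}{\left(a^{2} + s^{2}\right)^{3}} \, ds = - \frac{3 \pi}{8 a^{5}}.$$

Setting $a = 3$:
$$I = - \frac{\pi}{648}.$$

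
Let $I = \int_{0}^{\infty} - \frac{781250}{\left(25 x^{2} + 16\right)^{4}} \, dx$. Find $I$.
$- \frac{390625 \pi}{262144}$

Begin with the known result
$$J(a) = \int_{0}^{\infty} - \frac{2}{a^{2} + x^{2}} \, dx = - \frac{\pi}{a}.$$

Differentiating under the integral sign with respect to $a$,
$$\frac{dJ}{da} = \int_{0}^{\infty} \frac{4 a}{\left(a^{2} + x^{2}\right)^{2}} \, dx = \frac{\pi}{a^{2}},$$
so $\int_{0}^{\infty} - \frac{2}{\left(a^{2} + x^{2}\right)^{2}} \, dx = - \frac{\pi}{2 a^{3}}$.

Repeating — each differentiation of $1/(x^2+a^2)^j$ produces $-2ja/(x^2+a^2)^{j+1}$ — and dividing through by $-2ja$ at each step yields, after $3$ differentiations in total,
$$\int_{0}^{\infty} - \frac{2}{\left(a^{2} + x^{2}\right)^{4}} \, dx = - \frac{5 \pi}{16 a^{7}}.$$

Setting $a = \frac{4}{5}$:
$$I = - \frac{390625 \pi}{262144}.$$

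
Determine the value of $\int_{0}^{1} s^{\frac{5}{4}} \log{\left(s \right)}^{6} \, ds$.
$\frac{1310720}{531441}$

Consider the simpler parametrised integral
$$J(a) = \int_{0}^{1} s^{a} \, ds = \frac{1}{a + 1}.$$

Differentiating under the integral sign brings down a factor of $\ln s$:
$$\frac{dJ}{da} = \int_{0}^{1} s^{a} \log{\left(s \right)} \, ds = - \frac{1}{\left(a + 1\right)^{2}}.$$

Repeating $6$ times in total — each differentiation brings down another $\ln s$ — gives
$$\frac{d^{6}J}{da^{6}} = \int_{0}^{1} s^{a} \log{\left(s \right)}^{6} \, ds = \frac{720}{\left(a + 1\right)^{7}},$$
and the integrand here is exactly the target integrand, so $I = \frac{720}{\left(a + 1\right)^{7}}$.

Setting $a = \frac{5}{4}$:
$$I = \frac{1310720}{531441}.$$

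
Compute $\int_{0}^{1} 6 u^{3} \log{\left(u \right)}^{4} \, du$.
$\frac{9}{64}$

Begin with the known integral
$$J(a) = \int_{0}^{1} 6 u^{a} \, du = \frac{6}{a + 1}.$$

Differentiating under the integral sign brings down a factor of $\ln u$:
$$\frac{dJ}{da} = \int_{0}^{1} 6 u^{a} \log{\left(u \right)} \, du = - \frac{6}{\left(a + 1\right)^{2}}.$$

Repeating $4$ times in total — each differentiation brings down another $\ln u$ — gives
$$\frac{d^{4}J}{da^{4}} = \int_{0}^{1} 6 u^{a} \log{\left(u \right)}^{4} \, du = \frac{144}{\left(a + 1\right)^{5}},$$
and the integrand here is exactly the target integrand, so $I = \frac{144}{\left(a + 1\right)^{5}}$.

Setting $a = 3$:
$$I = \frac{9}{64}.$$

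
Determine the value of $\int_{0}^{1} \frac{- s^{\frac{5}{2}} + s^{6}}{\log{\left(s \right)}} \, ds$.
$\log{\left(2 \right)}$

Consider the one-parameter family: let $I(a) = \int_{0}^{1} \frac{- s^{\frac{5}{2}} + s^{a}}{\log{\left(s \right)}} \, ds$.

Since $\dfrac{\partial}{\partial a}\,s^{a} = s^{a} \ln s$, the $\ln s$ in the denominator cancels and
$$\frac{dI}{da} = \int_{0}^{1} s^{a} \, ds = \left[\frac{s^{a+1}}{a+1}\right]_0^1 = \frac{1}{a + 1}.$$

Integrating with respect to $a$ gives $I(a) = \log{\left(\frac{2 a}{7} + \frac{2}{7} \right)} + C$.

At $a = \frac{5}{2}$ the integrand is identically $0$, so $I(\frac{5}{2}) = 0$. The closed form gives $0$, hence $C = 0$.

Setting $a = 6$:
$$I = \log{\left(2 \right)}.$$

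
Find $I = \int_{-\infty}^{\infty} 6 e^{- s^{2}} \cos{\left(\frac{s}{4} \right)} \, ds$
$\frac{6 \sqrt{\pi}}{e^{\frac{1}{64}}}$

Treat the cosine frequency as a parameter and define $I(b) = \int_{-\infty}^{\infty} 6 e^{- s^{2}} \cos{\left(b s \right)} \, ds$.

Differentiating under the integral sign,
$$I'(b) = \int_{-\infty}^{\infty} - 6 s e^{- s^{2}} \sin{\left(b s \right)} \, ds.$$

Integrate $\int_{-\infty}^{\infty} s \sin(b s)\, e^{- s^{2}}\, ds$ by parts with $u = \sin(b s)$ and $dv = s\, e^{- s^{2}}\, ds$, giving $v = - \frac{e^{- s^{2}}}{2}$. The boundary term vanishes and
$$\int_{-\infty}^{\infty} s \sin(b s)\, e^{- s^{2}}\, ds = \frac{b}{2} \int_{-\infty}^{\infty} \cos(b s)\, e^{- s^{2}}\, ds,$$
so $I'(b) = - \frac{b}{2}\, I(b)$.

This is a separable first-order ODE; solving with the initial condition $I(0) = \int_{-\infty}^{\infty} 6 e^{- s^{2}}\,ds = 6 \sqrt{\pi}$ gives
$$I(b) = 6 \sqrt{\pi} e^{- \frac{b^{2}}{4}}.$$

Setting $b = \frac{1}{4}$:
$$I = \frac{6 \sqrt{\pi}}{e^{\frac{1}{64}}}.$$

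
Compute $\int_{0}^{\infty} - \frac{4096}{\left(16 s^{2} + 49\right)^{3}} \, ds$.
$- \frac{192 \pi}{16807}$

Recall the elementary integral
$$J(a) = \int_{0}^{\infty} - \frac{1}{a^{2} + s^{2}} \, ds = - \frac{\pi}{2 a}.$$

Differentiating under the integral sign with respect to $a$,
$$\frac{dJ}{da} = \int_{0}^{\infty} \frac{2 a}{\left(a^{2} + s^{2}\right)^{2}} \, ds = \frac{\pi}{2 a^{2}},$$
so $\int_{0}^{\infty} - \frac{1}{\left(a^{2} + s^{2}\right)^{2}} \, ds = - \frac{\pi}{4 a^{3}}$.

Repeating — each differentiation of $1/(s^2+a^2)^j$ produces $-2ja/(s^2+a^2)^{j+1}$ — and dividing through by $-2ja$ at each step yields, after $2$ differentiations in total,
$$\int_{0}^{\infty} - \frac{1}{\left(a^{2} + s^{2}\right)^{3}} \, ds = - \frac{3 \pi}{16 a^{5}}.$$

Setting $a = \frac{7}{4}$:
$$I = - \frac{192 \pi}{16807}.$$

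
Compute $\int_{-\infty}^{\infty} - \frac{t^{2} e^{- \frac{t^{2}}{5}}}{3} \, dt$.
$- \frac{5 \sqrt{5} \sqrt{\pi}}{6}$

Consider the simpler parametrised integral
$$J(a) = \int_{-\infty}^{\infty} - \frac{e^{- a t^{2}}}{3} \, dt = - \frac{\sqrt{\pi}}{3 \sqrt{a}}.$$

Differentiating under the integral sign brings down a factor of $(-t^2)$:
$$\frac{dJ}{da} = \int_{-\infty}^{\infty} \frac{t^{2} e^{- a t^{2}}}{3} \, dt = \frac{\sqrt{\pi}}{6 a^{\frac{3}{2}}}.$$

The integral on the left is $-I$, so $I = - \frac{\sqrt{\pi}}{6 a^{\frac{3}{2}}}$.

Setting $a = \frac{1}{5}$:
$$I = - \frac{5 \sqrt{5} \sqrt{\pi}}{6}.$$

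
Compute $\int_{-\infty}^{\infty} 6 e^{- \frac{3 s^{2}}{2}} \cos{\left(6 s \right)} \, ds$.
$\frac{2 \sqrt{6} \sqrt{\pi}}{e^{6}}$

Treat the cosine frequency as a parameter and define $I(b) = \int_{-\infty}^{\infty} 6 e^{- \frac{3 s^{2}}{2}} \cos{\left(b s \right)} \, ds$.

Differentiating under the integral sign,
$$I'(b) = \int_{-\infty}^{\infty} - 6 s e^{- \frac{3 s^{2}}{2}} \sin{\left(b s \right)} \, ds.$$

Integrate $\int_{-\infty}^{\infty} s \sin(b s)\, e^{- \frac{3 s^{2}}{2}}\, ds$ by parts with $u = \sin(b s)$ and $dv = s\, e^{- \frac{3 s^{2}}{2}}\, ds$, giving $v = - \frac{e^{- \frac{3 s^{2}}{2}}}{3}$. The boundary term vanishes and
$$\int_{-\infty}^{\infty} s \sin(b s)\, e^{- \frac{3 s^{2}}{2}}\, ds = \frac{b}{3} \int_{-\infty}^{\infty} \cos(b s)\, e^{- \frac{3 s^{2}}{2}}\, ds,$$
so $I'(b) = - \frac{b}{3}\, I(b)$.

This is a separable first-order ODE; solving with the initial condition $I(0) = \int_{-\infty}^{\infty} 6 e^{- \frac{3 s^{2}}{2}}\,ds = 2 \sqrt{6} \sqrt{\pi}$ gives
$$I(b) = 2 \sqrt{6} \sqrt{\pi} e^{- \frac{b^{2}}{6}}.$$

Setting $b = 6$:
$$I = \frac{2 \sqrt{6} \sqrt{\pi}}{e^{6}}.$$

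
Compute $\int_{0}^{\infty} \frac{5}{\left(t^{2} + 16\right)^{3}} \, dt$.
$\frac{15 \pi}{16384}$

Begin with the known result
$$J(a) = \int_{0}^{\infty} \frac{5}{a^{2} + t^{2}} \, dt = \frac{5 \pi}{2 a}.$$

Differentiating under the integral sign with respect to $a$,
$$\frac{dJ}{da} = \int_{0}^{\infty} - \frac{10 a}{\left(a^{2} + t^{2}\right)^{2}} \, dt = - \frac{5 \pi}{2 a^{2}},$$
so $\int_{0}^{\infty} \frac{5}{\left(a^{2} + t^{2}\right)^{2}} \, dt = \frac{5 \pi}{4 a^{3}}$.

Repeating — each differentiation of $1/(t^2+a^2)^j$ produces $-2ja/(t^2+a^2)^{j+1}$ — and dividing through by $-2ja$ at each step yields, after $2$ differentiations in total,
$$\int_{0}^{\infty} \frac{5}{\left(a^{2} + t^{2}\right)^{3}} \, dt = \frac{15 \pi}{16 a^{5}}.$$

Setting $a = 4$:
$$I = \frac{15 \pi}{16384}.$$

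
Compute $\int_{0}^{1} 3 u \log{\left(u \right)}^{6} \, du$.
$\frac{135}{8}$

Start from the elementary integral
$$J(a) = \int_{0}^{1} 3 u^{a} \, du = \frac{3}{a + 1}.$$

Differentiating under the integral sign brings down a factor of $\ln u$:
$$\frac{dJ}{da} = \int_{0}^{1} 3 u^{a} \log{\left(u \right)} \, du = - \frac{3}{\left(a + 1\right)^{2}}.$$

Repeating $6$ times in total — each differentiation brings down another $\ln u$ — gives
$$\frac{d^{6}J}{da^{6}} = \int_{0}^{1} 3 u^{a} \log{\left(u \right)}^{6} \, du = \frac{2160}{\left(a + 1\right)^{7}},$$
and the integrand here is exactly the target integrand, so $I = \frac{2160}{\left(a + 1\right)^{7}}$.

Setting $a = 1$:
$$I = \frac{135}{8}.$$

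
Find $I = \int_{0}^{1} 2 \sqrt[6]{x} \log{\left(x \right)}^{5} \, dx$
$- \frac{11197440}{117649}$

Begin with the known integral
$$J(a) = \int_{0}^{1} 2 x^{a} \, dx = \frac{2}{a + 1}.$$

Differentiating under the integral sign brings down a factor of $\ln x$:
$$\frac{dJ}{da} = \int_{0}^{1} 2 x^{a} \log{\left(x \right)} \, dx = - \frac{2}{\left(a + 1\right)^{2}}.$$

Repeating $5$ times in total — each differentiation brings down another $\ln x$ — gives
$$\frac{d^{5}J}{da^{5}} = \int_{0}^{1} 2 x^{a} \log{\left(x \right)}^{5} \, dx = - \frac{240}{\left(a + 1\right)^{6}},$$
and the integrand here is exactly the target integrand, so $I = - \frac{240}{\left(a + 1\right)^{6}}$.

Setting $a = \frac{1}{6}$:
$$I = - \frac{11197440}{117649}.$$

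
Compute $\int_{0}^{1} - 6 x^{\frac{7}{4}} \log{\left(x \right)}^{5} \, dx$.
$\frac{2949120}{1771561}$

Consider the simpler parametrised integral
$$J(a) = \int_{0}^{1} - 6 x^{a} \, dx = - \frac{6}{a + 1}.$$

Differentiating under the integral sign brings down a factor of $\ln x$:
$$\frac{dJ}{da} = \int_{0}^{1} - 6 x^{a} \log{\left(x \right)} \, dx = \frac{6}{\left(a + 1\right)^{2}}.$$

Repeating $5$ times in total — each differentiation brings down another $\ln x$ — gives
$$\frac{d^{5}J}{da^{5}} = \int_{0}^{1} - 6 x^{a} \log{\left(x \right)}^{5} \, dx = \frac{720}{\left(a + 1\right)^{6}},$$
and the integrand here is exactly the target integrand, so $I = \frac{720}{\left(a + 1\right)^{6}}$.

Setting $a = \frac{7}{4}$:
$$I = \frac{2949120}{1771561}.$$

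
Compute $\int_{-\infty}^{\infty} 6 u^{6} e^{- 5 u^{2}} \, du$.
$\frac{9 \sqrt{5} \sqrt{\pi}}{500}$

Begin with the known integral
$$J(a) = \int_{-\infty}^{\infty} 6 e^{- a u^{2}} \, du = \frac{6 \sqrt{\pi}}{\sqrt{a}}.$$

Differentiating under the integral sign brings down a factor of $(-u^2)$:
$$\frac{dJ}{da} = \int_{-\infty}^{\infty} - 6 u^{2} e^{- a u^{2}} \, du = - \frac{3 \sqrt{\pi}}{a^{\frac{3}{2}}}.$$

Repeating $3$ times in total — each differentiation brings down another $(-u^2)$ — gives
$$\frac{d^{3}J}{da^{3}} = \int_{-\infty}^{\infty} - 6 u^{6} e^{- a u^{2}} \, du = - \frac{45 \sqrt{\pi}}{4 a^{\frac{7}{2}}},$$
and the integrand here is $(-1)^{3}$ times the target integrand, so $I = (-1)^{3}\,\frac{d^{3}J}{da^{3}} = \frac{45 \sqrt{\pi}}{4 a^{\frac{7}{2}}}$.

Setting $a = 5$:
$$I = \frac{9 \sqrt{5} \sqrt{\pi}}{500}.$$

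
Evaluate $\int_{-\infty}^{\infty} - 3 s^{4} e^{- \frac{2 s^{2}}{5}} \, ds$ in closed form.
$- \frac{225 \sqrt{10} \sqrt{\pi}}{32}$

Consider the simpler parametrised integral
$$J(a) = \int_{-\infty}^{\infty} - 3 e^{- a s^{2}} \, ds = - \frac{3 \sqrt{\pi}}{\sqrt{a}}.$$

Differentiating under the integral sign brings down a factor of $(-s^2)$:
$$\frac{dJ}{da} = \int_{-\infty}^{\infty} 3 s^{2} e^{- a s^{2}} \, ds = \frac{3 \sqrt{\pi}}{2 a^{\frac{3}{2}}}.$$

Repeating twice in total — each differentiation brings down another $(-s^2)$ — gives
$$\frac{d^{2}J}{da^{2}} = \int_{-\infty}^{\infty} - 3 s^{4} e^{- a s^{2}} \, ds = - \frac{9 \sqrt{\pi}}{4 a^{\frac{5}{2}}},$$
and the integrand here is exactly the target integrand, so $I = - \frac{9 \sqrt{\pi}}{4 a^{\frac{5}{2}}}$.

Setting $a = \frac{2}{5}$:
$$I = - \frac{225 \sqrt{10} \sqrt{\pi}}{32}.$$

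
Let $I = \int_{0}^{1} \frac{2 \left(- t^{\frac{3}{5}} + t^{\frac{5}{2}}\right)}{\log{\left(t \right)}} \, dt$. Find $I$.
$\log{\left(\frac{1225}{256} \right)}$

Replace the exponent $\frac{5}{2}$ by a parameter $a$: let $I(a) = \int_{0}^{1} \frac{2 \left(- t^{\frac{3}{5}} + t^{a}\right)}{\log{\left(t \right)}} \, dt$.

Since $\dfrac{\partial}{\partial a}\,t^{a} = t^{a} \ln t$, the $\ln t$ in the denominator cancels and
$$\frac{dI}{da} = \int_{0}^{1} 2 t^{a} \, dt = 2 \left[\frac{t^{a+1}}{a+1}\right]_0^1 = \frac{2}{a + 1}.$$

Integrating with respect to $a$ gives $I(a) = \log{\left(\frac{25 \left(a + 1\right)^{2}}{64} \right)} + C$.

At $a = \frac{3}{5}$ the integrand is identically $0$, so $I(\frac{3}{5}) = 0$. The closed form gives $0$, hence $C = 0$.

Setting $a = \frac{5}{2}$:
$$I = \log{\left(\frac{1225}{256} \right)}.$$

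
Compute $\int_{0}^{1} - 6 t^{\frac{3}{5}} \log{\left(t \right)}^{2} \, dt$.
$- \frac{375}{128}$

Begin with the known integral
$$J(a) = \int_{0}^{1} - 6 t^{a} \, dt = - \frac{6}{a + 1}.$$

Differentiating under the integral sign brings down a factor of $\ln t$:
$$\frac{dJ}{da} = \int_{0}^{1} - 6 t^{a} \log{\left(t \right)} \, dt = \frac{6}{\left(a + 1\right)^{2}}.$$

Repeating twice in total — each differentiation brings down another $\ln t$ — gives
$$\frac{d^{2}J}{da^{2}} = \int_{0}^{1} - 6 t^{a} \log{\left(t \right)}^{2} \, dt = - \frac{12}{\left(a + 1\right)^{3}},$$
and the integrand here is exactly the target integrand, so $I = - \frac{12}{\left(a + 1\right)^{3}}$.

Setting $a = \frac{3}{5}$:
$$I = - \frac{375}{128}.$$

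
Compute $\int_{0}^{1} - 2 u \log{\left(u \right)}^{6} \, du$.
$- \frac{45}{4}$

Start from the elementary integral
$$J(a) = \int_{0}^{1} - 2 u^{a} \, du = - \frac{2}{a + 1}.$$

Differentiating under the integral sign brings down a factor of $\ln u$:
$$\frac{dJ}{da} = \int_{0}^{1} - 2 u^{a} \log{\left(u \right)} \, du = \frac{2}{\left(a + 1\right)^{2}}.$$

Repeating $6$ times in total — each differentiation brings down another $\ln u$ — gives
$$\frac{d^{6}J}{da^{6}} = \int_{0}^{1} - 2 u^{a} \log{\left(u \right)}^{6} \, du = - \frac{1440}{\left(a + 1\right)^{7}},$$
and the integrand here is exactly the target integrand, so $I = - \frac{1440}{\left(a + 1\right)^{7}}$.

Setting $a = 1$:
$$I = - \frac{45}{4}.$$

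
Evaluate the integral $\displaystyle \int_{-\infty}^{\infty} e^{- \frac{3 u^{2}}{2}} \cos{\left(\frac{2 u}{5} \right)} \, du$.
$\frac{\sqrt{6} \sqrt{\pi}}{3 e^{\frac{2}{75}}}$

Define $I(b) = \int_{-\infty}^{\infty} e^{- \frac{3 u^{2}}{2}} \cos{\left(b u \right)} \, du$.

Differentiating under the integral sign,
$$I'(b) = \int_{-\infty}^{\infty} - u e^{- \frac{3 u^{2}}{2}} \sin{\left(b u \right)} \, du.$$

Integrate $\int_{-\infty}^{\infty} u \sin(b u)\, e^{- \frac{3 u^{2}}{2}}\, du$ by parts with $w = \sin(b u)$ and $dv = u\, e^{- \frac{3 u^{2}}{2}}\, du$, giving $v = - \frac{e^{- \frac{3 u^{2}}{2}}}{3}$. The boundary term vanishes and
$$\int_{-\infty}^{\infty} u \sin(b u)\, e^{- \frac{3 u^{2}}{2}}\, du = \frac{b}{3} \int_{-\infty}^{\infty} \cos(b u)\, e^{- \frac{3 u^{2}}{2}}\, du,$$
so $I'(b) = - \frac{b}{3}\, I(b)$.

This is a separable first-order ODE; solving with the initial condition $I(0) = \int_{-\infty}^{\infty} e^{- \frac{3 u^{2}}{2}}\,du = \frac{\sqrt{6} \sqrt{\pi}}{3}$ gives
$$I(b) = \frac{\sqrt{6} \sqrt{\pi} e^{- \frac{b^{2}}{6}}}{3}.$$

Setting $b = \frac{2}{5}$:
$$I = \frac{\sqrt{6} \sqrt{\pi}}{3 e^{\frac{2}{75}}}.$$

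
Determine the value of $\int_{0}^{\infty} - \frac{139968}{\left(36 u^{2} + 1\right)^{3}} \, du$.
$- 4374 \pi$

Recall the elementary integral
$$J(a) = \int_{0}^{\infty} - \frac{3}{a^{2} + u^{2}} \, du = - \frac{3 \pi}{2 a}.$$

Differentiating under the integral sign with respect to $a$,
$$\frac{dJ}{da} = \int_{0}^{\infty} \frac{6 a}{\left(a^{2} + u^{2}\right)^{2}} \, du = \frac{3 \pi}{2 a^{2}},$$
so $\int_{0}^{\infty} - \frac{3}{\left(a^{2} + u^{2}\right)^{2}} \, du = - \frac{3 \pi}{4 a^{3}}$.

Repeating — each differentiation of $1/(u^2+a^2)^j$ produces $-2ja/(u^2+a^2)^{j+1}$ — and dividing through by $-2ja$ at each step yields, after $2$ differentiations in total,
$$\int_{0}^{\infty} - \frac{3}{\left(a^{2} + u^{2}\right)^{3}} \, du = - \frac{9 \pi}{16 a^{5}}.$$

Setting $a = \frac{1}{6}$:
$$I = - 4374 \pi.$$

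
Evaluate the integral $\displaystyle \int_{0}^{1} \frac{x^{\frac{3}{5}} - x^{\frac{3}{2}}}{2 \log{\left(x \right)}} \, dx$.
$\log{\left(\frac{4}{5} \right)}$

Consider the one-parameter family: let $I(a) = \int_{0}^{1} \frac{- x^{\frac{3}{2}} + x^{a}}{2 \log{\left(x \right)}} \, dx$.

Since $\dfrac{\partial}{\partial a}\,x^{a} = x^{a} \ln x$, the $\ln x$ in the denominator cancels and
$$\frac{dI}{da} = \int_{0}^{1} \frac{1}{2} x^{a} \, dx = \frac{1}{2} \left[\frac{x^{a+1}}{a+1}\right]_0^1 = \frac{1}{2 \left(a + 1\right)}.$$

Integrating with respect to $a$ gives $I(a) = \log{\left(\frac{\sqrt{10} \sqrt{a + 1}}{5} \right)} + C$.

At $a = \frac{3}{2}$ the integrand is identically $0$, so $I(\frac{3}{2}) = 0$. The closed form gives $0$, hence $C = 0$.

Setting $a = \frac{3}{5}$:
$$I = \log{\left(\frac{4}{5} \right)}.$$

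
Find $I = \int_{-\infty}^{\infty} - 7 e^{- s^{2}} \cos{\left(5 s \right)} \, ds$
$- \frac{7 \sqrt{\pi}}{e^{\frac{25}{4}}}$

Define $I(b) = \int_{-\infty}^{\infty} - 7 e^{- s^{2}} \cos{\left(b s \right)} \, ds$.

Differentiating under the integral sign,
$$I'(b) = \int_{-\infty}^{\infty} 7 s e^{- s^{2}} \sin{\left(b s \right)} \, ds.$$

Integrate $\int_{-\infty}^{\infty} s \sin(b s)\, e^{- s^{2}}\, ds$ by parts with $u = \sin(b s)$ and $dv = s\, e^{- s^{2}}\, ds$, giving $v = - \frac{e^{- s^{2}}}{2}$. The boundary term vanishes and
$$\int_{-\infty}^{\infty} s \sin(b s)\, e^{- s^{2}}\, ds = \frac{b}{2} \int_{-\infty}^{\infty} \cos(b s)\, e^{- s^{2}}\, ds,$$
so $I'(b) = - \frac{b}{2}\, I(b)$.

This is a separable first-order ODE; solving with the initial condition $I(0) = \int_{-\infty}^{\infty} - 7 e^{- s^{2}}\,ds = - 7 \sqrt{\pi}$ gives
$$I(b) = - 7 \sqrt{\pi} e^{- \frac{b^{2}}{4}}.$$

Setting $b = 5$:
$$I = - \frac{7 \sqrt{\pi}}{e^{\frac{25}{4}}}.$$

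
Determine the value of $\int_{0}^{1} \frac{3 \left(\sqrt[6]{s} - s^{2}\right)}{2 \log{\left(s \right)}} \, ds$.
$\log{\left(\frac{7 \sqrt{14}}{108} \right)}$

Consider the one-parameter family: let $I(a) = \int_{0}^{1} \frac{3 \left(- s^{2} + s^{a}\right)}{2 \log{\left(s \right)}} \, ds$.

Since $\dfrac{\partial}{\partial a}\,s^{a} = s^{a} \ln s$, the $\ln s$ in the denominator cancels and
$$\frac{dI}{da} = \int_{0}^{1} \frac{3}{2} s^{a} \, ds = \frac{3}{2} \left[\frac{s^{a+1}}{a+1}\right]_0^1 = \frac{3}{2 \left(a + 1\right)}.$$

Integrating with respect to $a$ gives $I(a) = \frac{3 \log{\left(a + 1 \right)}}{2} - \frac{3 \log{\left(3 \right)}}{2} + C$.

At $a = 2$ the integrand is identically $0$, so $I(2) = 0$. The closed form gives $0$, hence $C = 0$.

Setting $a = \frac{1}{6}$:
$$I = \log{\left(\frac{7 \sqrt{14}}{108} \right)}.$$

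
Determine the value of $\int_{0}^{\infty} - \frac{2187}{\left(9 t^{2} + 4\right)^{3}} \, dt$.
$- \frac{2187 \pi}{512}$

Start from the standard arctangent integral
$$J(a) = \int_{0}^{\infty} - \frac{3}{a^{2} + t^{2}} \, dt = - \frac{3 \pi}{2 a}.$$

Differentiating under the integral sign with respect to $a$,
$$\frac{dJ}{da} = \int_{0}^{\infty} \frac{6 a}{\left(a^{2} + t^{2}\right)^{2}} \, dt = \frac{3 \pi}{2 a^{2}},$$
so $\int_{0}^{\infty} - \frac{3}{\left(a^{2} + t^{2}\right)^{2}} \, dt = - \frac{3 \pi}{4 a^{3}}$.

Repeating — each differentiation of $1/(t^2+a^2)^j$ produces $-2ja/(t^2+a^2)^{j+1}$ — and dividing through by $-2ja$ at each step yields, after $2$ differentiations in total,
$$\int_{0}^{\infty} - \frac{3}{\left(a^{2} + t^{2}\right)^{3}} \, dt = - \frac{9 \pi}{16 a^{5}}.$$

Setting $a = \frac{2}{3}$:
$$I = - \frac{2187 \pi}{512}.$$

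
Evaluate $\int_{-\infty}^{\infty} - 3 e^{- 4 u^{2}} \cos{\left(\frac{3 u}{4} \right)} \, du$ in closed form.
$- \frac{3 \sqrt{\pi}}{2 e^{\frac{9}{256}}}$

Treat the cosine frequency as a parameter and define $I(b) = \int_{-\infty}^{\infty} - 3 e^{- 4 u^{2}} \cos{\left(b u \right)} \, du$.

Differentiating under the integral sign,
$$I'(b) = \int_{-\infty}^{\infty} 3 u e^{- 4 u^{2}} \sin{\left(b u \right)} \, du.$$

Integrate $\int_{-\infty}^{\infty} u \sin(b u)\, e^{- 4 u^{2}}\, du$ by parts with $w = \sin(b u)$ and $dv = u\, e^{- 4 u^{2}}\, du$, giving $v = - \frac{e^{- 4 u^{2}}}{8}$. The boundary term vanishes and
$$\int_{-\infty}^{\infty} u \sin(b u)\, e^{- 4 u^{2}}\, du = \frac{b}{8} \int_{-\infty}^{\infty} \cos(b u)\, e^{- 4 u^{2}}\, du,$$
so $I'(b) = - \frac{b}{8}\, I(b)$.

This is a separable first-order ODE; solving with the initial condition $I(0) = \int_{-\infty}^{\infty} - 3 e^{- 4 u^{2}}\,du = - \frac{3 \sqrt{\pi}}{2}$ gives
$$I(b) = - \frac{3 \sqrt{\pi} e^{- \frac{b^{2}}{16}}}{2}.$$

Setting $b = \frac{3}{4}$:
$$I = - \frac{3 \sqrt{\pi}}{2 e^{\frac{9}{256}}}.$$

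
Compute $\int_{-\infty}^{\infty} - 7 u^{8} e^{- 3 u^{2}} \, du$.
$- \frac{245 \sqrt{3} \sqrt{\pi}}{1296}$

Start from the elementary integral
$$J(a) = \int_{-\infty}^{\infty} - 7 e^{- a u^{2}} \, du = - \frac{7 \sqrt{\pi}}{\sqrt{a}}.$$

Differentiating under the integral sign brings down a factor of $(-u^2)$:
$$\frac{dJ}{da} = \int_{-\infty}^{\infty} 7 u^{2} e^{- a u^{2}} \, du = \frac{7 \sqrt{\pi}}{2 a^{\frac{3}{2}}}.$$

Repeating $4$ times in total — each differentiation brings down another $(-u^2)$ — gives
$$\frac{d^{4}J}{da^{4}} = \int_{-\infty}^{\infty} - 7 u^{8} e^{- a u^{2}} \, du = - \frac{735 \sqrt{\pi}}{16 a^{\frac{9}{2}}},$$
and the integrand here is exactly the target integrand, so $I = - \frac{735 \sqrt{\pi}}{16 a^{\frac{9}{2}}}$.

Setting $a = 3$:
$$I = - \frac{245 \sqrt{3} \sqrt{\pi}}{1296}.$$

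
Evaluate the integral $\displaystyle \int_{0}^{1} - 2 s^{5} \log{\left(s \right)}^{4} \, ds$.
$- \frac{1}{162}$

Consider the simpler parametrised integral
$$J(a) = \int_{0}^{1} - 2 s^{a} \, ds = - \frac{2}{a + 1}.$$

Differentiating under the integral sign brings down a factor of $\ln s$:
$$\frac{dJ}{da} = \int_{0}^{1} - 2 s^{a} \log{\left(s \right)} \, ds = \frac{2}{\left(a + 1\right)^{2}}.$$

Repeating $4$ times in total — each differentiation brings down another $\ln s$ — gives
$$\frac{d^{4}J}{da^{4}} = \int_{0}^{1} - 2 s^{a} \log{\left(s \right)}^{4} \, ds = - \frac{48}{\left(a + 1\right)^{5}},$$
and the integrand here is exactly the target integrand, so $I = - \frac{48}{\left(a + 1\right)^{5}}$.

Setting $a = 5$:
$$I = - \frac{1}{162}.$$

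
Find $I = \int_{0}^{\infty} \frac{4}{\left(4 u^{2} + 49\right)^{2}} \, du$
$\frac{\pi}{686}$

Start from the standard arctangent integral
$$J(a) = \int_{0}^{\infty} \frac{1}{4 \left(a^{2} + u^{2}\right)} \, du = \frac{\pi}{8 a}.$$

Differentiating under the integral sign with respect to $a$,
$$\frac{dJ}{da} = \int_{0}^{\infty} - \frac{a}{2 \left(a^{2} + u^{2}\right)^{2}} \, du = - \frac{\pi}{8 a^{2}},$$
so $\int_{0}^{\infty} \frac{1}{4 \left(a^{2} + u^{2}\right)^{2}} \, du = \frac{\pi}{16 a^{3}}$.

Setting $a = \frac{7}{2}$:
$$I = \frac{\pi}{686}.$$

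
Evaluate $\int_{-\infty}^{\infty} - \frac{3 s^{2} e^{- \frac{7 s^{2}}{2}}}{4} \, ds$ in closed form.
$- \frac{3 \sqrt{14} \sqrt{\pi}}{196}$

Consider the simpler parametrised integral
$$J(a) = \int_{-\infty}^{\infty} - \frac{3 e^{- a s^{2}}}{4} \, ds = - \frac{3 \sqrt{\pi}}{4 \sqrt{a}}.$$

Differentiating under the integral sign brings down a factor of $(-s^2)$:
$$\frac{dJ}{da} = \int_{-\infty}^{\infty} \frac{3 s^{2} e^{- a s^{2}}}{4} \, ds = \frac{3 \sqrt{\pi}}{8 a^{\frac{3}{2}}}.$$

The integral on the left is $-I$, so $I = - \frac{3 \sqrt{\pi}}{8 a^{\frac{3}{2}}}$.

Setting $a = \frac{7}{2}$:
$$I = - \frac{3 \sqrt{14} \sqrt{\pi}}{196}.$$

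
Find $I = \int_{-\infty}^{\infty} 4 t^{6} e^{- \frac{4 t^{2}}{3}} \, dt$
$\frac{405 \sqrt{3} \sqrt{\pi}}{256}$

Consider the simpler parametrised integral
$$J(a) = \int_{-\infty}^{\infty} 4 e^{- a t^{2}} \, dt = \frac{4 \sqrt{\pi}}{\sqrt{a}}.$$

Differentiating under the integral sign brings down a factor of $(-t^2)$:
$$\frac{dJ}{da} = \int_{-\infty}^{\infty} - 4 t^{2} e^{- a t^{2}} \, dt = - \frac{2 \sqrt{\pi}}{a^{\frac{3}{2}}}.$$

Repeating $3$ times in total — each differentiation brings down another $(-t^2)$ — gives
$$\frac{d^{3}J}{da^{3}} = \int_{-\infty}^{\infty} - 4 t^{6} e^{- a t^{2}} \, dt = - \frac{15 \sqrt{\pi}}{2 a^{\frac{7}{2}}},$$
and the integrand here is $(-1)^{3}$ times the target integrand, so $I = (-1)^{3}\,\frac{d^{3}J}{da^{3}} = \frac{15 \sqrt{\pi}}{2 a^{\frac{7}{2}}}$.

Setting $a = \frac{4}{3}$:
$$I = \frac{405 \sqrt{3} \sqrt{\pi}}{256}.$$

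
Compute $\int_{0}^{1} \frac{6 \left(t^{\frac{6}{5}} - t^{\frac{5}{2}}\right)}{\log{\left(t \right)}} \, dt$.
$- \log{\left(\frac{1838265625}{113379904} \right)}$

Replace the exponent $\frac{5}{2}$ by a parameter $a$: let $I(a) = \int_{0}^{1} \frac{6 \left(t^{\frac{6}{5}} - t^{a}\right)}{\log{\left(t \right)}} \, dt$.

Since $\dfrac{\partial}{\partial a}\,t^{a} = t^{a} \ln t$, the $\ln t$ in the denominator cancels and
$$\frac{dI}{da} = \int_{0}^{1} -6 t^{a} \, dt = -6 \left[\frac{t^{a+1}}{a+1}\right]_0^1 = - \frac{6}{a + 1}.$$

Integrating with respect to $a$ gives $I(a) = - \log{\left(\frac{15625 \left(a + 1\right)^{6}}{1771561} \right)} + C$.

At $a = \frac{6}{5}$ the integrand is identically $0$, so $I(\frac{6}{5}) = 0$. The closed form gives $0$, hence $C = 0$.

Setting $a = \frac{5}{2}$:
$$I = - \log{\left(\frac{1838265625}{113379904} \right)}.$$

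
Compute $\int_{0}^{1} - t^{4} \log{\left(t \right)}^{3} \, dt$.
$\frac{6}{625}$

Consider the simpler parametrised integral
$$J(a) = \int_{0}^{1} - t^{a} \, dt = - \frac{1}{a + 1}.$$

Differentiating under the integral sign brings down a factor of $\ln t$:
$$\frac{dJ}{da} = \int_{0}^{1} - t^{a} \log{\left(t \right)} \, dt = \frac{1}{\left(a + 1\right)^{2}}.$$

Repeating $3$ times in total — each differentiation brings down another $\ln t$ — gives
$$\frac{d^{3}J}{da^{3}} = \int_{0}^{1} - t^{a} \log{\left(t \right)}^{3} \, dt = \frac{6}{\left(a + 1\right)^{4}},$$
and the integrand here is exactly the target integrand, so $I = \frac{6}{\left(a + 1\right)^{4}}$.

Setting $a = 4$:
$$I = \frac{6}{625}.$$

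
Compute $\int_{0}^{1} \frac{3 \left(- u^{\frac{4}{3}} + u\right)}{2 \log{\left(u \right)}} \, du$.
$\log{\left(\frac{6 \sqrt{42}}{49} \right)}$

Consider the one-parameter family: let $I(a) = \int_{0}^{1} \frac{3 \left(u - u^{a}\right)}{2 \log{\left(u \right)}} \, du$.

Since $\dfrac{\partial}{\partial a}\,u^{a} = u^{a} \ln u$, the $\ln u$ in the denominator cancels and
$$\frac{dI}{da} = \int_{0}^{1} - \frac{3}{2} u^{a} \, du = - \frac{3}{2} \left[\frac{u^{a+1}}{a+1}\right]_0^1 = - \frac{3}{2 a + 2}.$$

Integrating with respect to $a$ gives $I(a) = - \frac{3 \log{\left(a + 1 \right)}}{2} + \frac{3 \log{\left(2 \right)}}{2} + C$.

At $a = 1$ the integrand is identically $0$, so $I(1) = 0$. The closed form gives $0$, hence $C = 0$.

Setting $a = \frac{4}{3}$:
$$I = \log{\left(\frac{6 \sqrt{42}}{49} \right)}.$$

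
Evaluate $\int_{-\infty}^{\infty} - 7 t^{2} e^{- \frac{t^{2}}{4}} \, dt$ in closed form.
$- 28 \sqrt{\pi}$

Consider the simpler parametrised integral
$$J(a) = \int_{-\infty}^{\infty} - 7 e^{- a t^{2}} \, dt = - \frac{7 \sqrt{\pi}}{\sqrt{a}}.$$

Differentiating under the integral sign brings down a factor of $(-t^2)$:
$$\frac{dJ}{da} = \int_{-\infty}^{\infty} 7 t^{2} e^{- a t^{2}} \, dt = \frac{7 \sqrt{\pi}}{2 a^{\frac{3}{2}}}.$$

The integral on the left is $-I$, so $I = - \frac{7 \sqrt{\pi}}{2 a^{\frac{3}{2}}}$.

Setting $a = \frac{1}{4}$:
$$I = - 28 \sqrt{\pi}.$$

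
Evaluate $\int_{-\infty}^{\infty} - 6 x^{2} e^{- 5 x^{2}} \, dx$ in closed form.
$- \frac{3 \sqrt{5} \sqrt{\pi}}{25}$

Consider the simpler parametrised integral
$$J(a) = \int_{-\infty}^{\infty} - 6 e^{- a x^{2}} \, dx = - \frac{6 \sqrt{\pi}}{\sqrt{a}}.$$

Differentiating under the integral sign brings down a factor of $(-x^2)$:
$$\frac{dJ}{da} = \int_{-\infty}^{\infty} 6 x^{2} e^{- a x^{2}} \, dx = \frac{3 \sqrt{\pi}}{a^{\frac{3}{2}}}.$$

The integral on the left is $-I$, so $I = - \frac{3 \sqrt{\pi}}{a^{\frac{3}{2}}}$.

Setting $a = 5$:
$$I = - \frac{3 \sqrt{5} \sqrt{\pi}}{25}.$$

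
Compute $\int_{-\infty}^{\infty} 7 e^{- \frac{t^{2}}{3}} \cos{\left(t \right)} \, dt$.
$\frac{7 \sqrt{3} \sqrt{\pi}}{e^{\frac{3}{4}}}$

Let $b$ denote the cosine frequency and define $I(b) = \int_{-\infty}^{\infty} 7 e^{- \frac{t^{2}}{3}} \cos{\left(b t \right)} \, dt$.

Differentiating under the integral sign,
$$I'(b) = \int_{-\infty}^{\infty} - 7 t e^{- \frac{t^{2}}{3}} \sin{\left(b t \right)} \, dt.$$

Integrate $\int_{-\infty}^{\infty} t \sin(b t)\, e^{- \frac{t^{2}}{3}}\, dt$ by parts with $u = \sin(b t)$ and $dv = t\, e^{- \frac{t^{2}}{3}}\, dt$, giving $v = - \frac{3 e^{- \frac{t^{2}}{3}}}{2}$. The boundary term vanishes and
$$\int_{-\infty}^{\infty} t \sin(b t)\, e^{- \frac{t^{2}}{3}}\, dt = \frac{3 b}{2} \int_{-\infty}^{\infty} \cos(b t)\, e^{- \frac{t^{2}}{3}}\, dt,$$
so $I'(b) = - \frac{3 b}{2}\, I(b)$.

This is a separable first-order ODE; solving with the initial condition $I(0) = \int_{-\infty}^{\infty} 7 e^{- \frac{t^{2}}{3}}\,dt = 7 \sqrt{3} \sqrt{\pi}$ gives
$$I(b) = 7 \sqrt{3} \sqrt{\pi} e^{- \frac{3 b^{2}}{4}}.$$

Setting $b = 1$:
$$I = \frac{7 \sqrt{3} \sqrt{\pi}}{e^{\frac{3}{4}}}.$$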